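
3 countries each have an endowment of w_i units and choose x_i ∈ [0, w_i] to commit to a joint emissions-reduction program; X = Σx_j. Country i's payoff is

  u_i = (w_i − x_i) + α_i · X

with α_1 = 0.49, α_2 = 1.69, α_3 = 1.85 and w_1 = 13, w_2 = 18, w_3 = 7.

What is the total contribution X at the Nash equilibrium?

∂u_i/∂x_i = α_i − 1, so country i contributes w_i if α_i > 1, else 0.
α_i > 1 for i ∈ {2, 3}; NE contributions (0, 18, 7), X = 25.

25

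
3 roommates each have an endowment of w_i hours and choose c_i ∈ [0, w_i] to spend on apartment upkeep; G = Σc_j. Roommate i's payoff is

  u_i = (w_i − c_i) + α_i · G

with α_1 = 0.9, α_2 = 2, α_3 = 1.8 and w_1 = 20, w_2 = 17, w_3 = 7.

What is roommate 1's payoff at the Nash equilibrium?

41.6

∂u_i/∂c_i = α_i − 1, so roommate i contributes w_i if α_i > 1, else 0.
α_i > 1 for i ∈ {2, 3}; NE contributions (0, 17, 7), G = 24.
u_1 = (20 − 0) + 0.9·24 = 41.6.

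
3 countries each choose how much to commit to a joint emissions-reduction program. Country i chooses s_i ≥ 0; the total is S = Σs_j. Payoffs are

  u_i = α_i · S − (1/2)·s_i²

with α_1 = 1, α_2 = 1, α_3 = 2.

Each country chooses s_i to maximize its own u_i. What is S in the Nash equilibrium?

4

Country i's FOC: ∂u_i/∂s_i = α_i − s_i = 0, so s_i* = α_i.
NE contributions = (1, 1, 2); S = 4.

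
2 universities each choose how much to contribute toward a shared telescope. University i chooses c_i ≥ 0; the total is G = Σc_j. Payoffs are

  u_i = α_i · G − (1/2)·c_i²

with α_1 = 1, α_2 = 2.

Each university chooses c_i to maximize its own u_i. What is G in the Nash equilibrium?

3

University i's FOC: ∂u_i/∂c_i = α_i − c_i = 0, so c_i* = α_i.
NE contributions = (1, 2); G = 3.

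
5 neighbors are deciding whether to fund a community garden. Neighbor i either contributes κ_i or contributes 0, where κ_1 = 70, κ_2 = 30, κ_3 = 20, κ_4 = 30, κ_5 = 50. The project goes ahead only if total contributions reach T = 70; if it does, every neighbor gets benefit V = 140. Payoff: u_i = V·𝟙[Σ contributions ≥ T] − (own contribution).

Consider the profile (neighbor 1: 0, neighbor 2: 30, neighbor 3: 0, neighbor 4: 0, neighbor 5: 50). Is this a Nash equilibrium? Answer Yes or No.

Yes

Total = 80 ≥ 70: provided.
Neighbor 1 (pledges 0, payoff 140): pledging 70 → total 150, payoff 70. No gain.
Neighbor 2 (pledges 30, payoff 110): dropping to 0 → total 50, payoff 0. No gain.
Neighbor 3 (pledges 0, payoff 140): pledging 20 → total 100, payoff 120. No gain.
Neighbor 4 (pledges 0, payoff 140): pledging 30 → total 110, payoff 110. No gain.
Neighbor 5 (pledges 50, payoff 90): dropping to 0 → total 30, payoff 0. No gain.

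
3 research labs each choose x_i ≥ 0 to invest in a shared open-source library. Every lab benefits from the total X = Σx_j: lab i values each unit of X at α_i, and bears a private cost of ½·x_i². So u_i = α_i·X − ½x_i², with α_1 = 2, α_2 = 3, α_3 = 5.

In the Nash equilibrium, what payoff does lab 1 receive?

18

Lab i's FOC: ∂u_i/∂x_i = α_i − x_i = 0, so x_i* = α_i.
NE contributions = (2, 3, 5); X = 10.
u_1 = α_1·X − ½·(x_1)² = 2·10 − ½·2² = 18.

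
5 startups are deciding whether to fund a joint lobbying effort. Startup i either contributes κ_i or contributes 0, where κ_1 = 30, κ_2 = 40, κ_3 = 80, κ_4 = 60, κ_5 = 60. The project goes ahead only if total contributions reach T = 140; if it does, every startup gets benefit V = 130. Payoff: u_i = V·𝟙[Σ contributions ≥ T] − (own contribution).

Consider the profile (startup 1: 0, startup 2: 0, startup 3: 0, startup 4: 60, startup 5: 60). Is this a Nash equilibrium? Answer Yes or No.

Total = 120 < 140: not provided.
Startup 1 (pledges 0, payoff 0): pledging 30 → total 150, payoff 100. Profitable deviation.

No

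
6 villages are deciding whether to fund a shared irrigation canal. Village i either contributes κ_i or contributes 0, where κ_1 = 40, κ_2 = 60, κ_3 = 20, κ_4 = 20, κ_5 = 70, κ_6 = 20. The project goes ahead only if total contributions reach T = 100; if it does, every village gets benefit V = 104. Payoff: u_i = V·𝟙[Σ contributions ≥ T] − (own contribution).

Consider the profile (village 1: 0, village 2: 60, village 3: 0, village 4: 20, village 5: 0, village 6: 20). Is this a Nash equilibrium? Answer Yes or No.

Yes

Total = 100 ≥ 100: provided.
Village 1 (pledges 0, payoff 104): pledging 40 → total 140, payoff 64. No gain.
Village 2 (pledges 60, payoff 44): dropping to 0 → total 40, payoff 0. No gain.
Village 3 (pledges 0, payoff 104): pledging 20 → total 120, payoff 84. No gain.
Village 4 (pledges 20, payoff 84): dropping to 0 → total 80, payoff 0. No gain.
Village 5 (pledges 0, payoff 104): pledging 70 → total 170, payoff 34. No gain.
Village 6 (pledges 20, payoff 84): dropping to 0 → total 80, payoff 0. No gain.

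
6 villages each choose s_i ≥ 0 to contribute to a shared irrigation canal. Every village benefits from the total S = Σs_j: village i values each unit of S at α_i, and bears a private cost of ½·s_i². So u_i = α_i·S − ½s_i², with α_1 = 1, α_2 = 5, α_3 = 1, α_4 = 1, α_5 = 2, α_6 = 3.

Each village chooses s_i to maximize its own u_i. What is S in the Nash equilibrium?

Village i's FOC: ∂u_i/∂s_i = α_i − s_i = 0, so s_i* = α_i.
NE contributions = (1, 5, 1, 1, 2, 3); S = 13.

13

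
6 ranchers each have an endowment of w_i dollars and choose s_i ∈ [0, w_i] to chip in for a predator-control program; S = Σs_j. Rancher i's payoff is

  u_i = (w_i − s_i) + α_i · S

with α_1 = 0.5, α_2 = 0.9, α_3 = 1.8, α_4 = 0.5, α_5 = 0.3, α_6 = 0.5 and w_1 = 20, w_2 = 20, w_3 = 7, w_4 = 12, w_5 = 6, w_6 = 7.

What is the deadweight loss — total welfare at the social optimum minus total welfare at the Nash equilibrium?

227.5

∂u_i/∂s_i = α_i − 1, so rancher i contributes w_i if α_i > 1, else 0.
α_i > 1 for i ∈ {3}; NE contributions (0, 0, 7, 0, 0, 0), S = 7.
W^NE = Σw_i − S^NE + (Σα_i)·S^NE = 72 + 3.5·7 = 96.5.
Planner: ∂(Σu_j)/∂s_i = Σα_j − 1 = 3.5 > 0, so everyone contributes w_i; S^SO = 72, W^SO = 72 + 3.5·72 = 324.
Deadweight loss = 227.5.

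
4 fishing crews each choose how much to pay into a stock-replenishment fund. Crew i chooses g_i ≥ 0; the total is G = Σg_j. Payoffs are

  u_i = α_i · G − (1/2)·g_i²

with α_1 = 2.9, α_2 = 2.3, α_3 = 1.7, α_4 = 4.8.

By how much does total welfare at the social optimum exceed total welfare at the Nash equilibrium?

Crew i's FOC: ∂u_i/∂g_i = α_i − g_i = 0, so g_i* = α_i.
NE contributions = (2.9, 2.3, 1.7, 4.8); G = 11.7.
W^NE = (Σα)·G − ½Σα_i² = 11.7² − ½·39.63 = 117.075.
Planner sets g_i = Σα_j = 11.7 for every i, so G^SO = 4·11.7 = 46.8.
W^SO = (Σα)·G^SO − ½·4·(Σα)² = (4/2)·11.7² = 273.78.
Deadweight loss = W^SO − W^NE = 156.705.

156.705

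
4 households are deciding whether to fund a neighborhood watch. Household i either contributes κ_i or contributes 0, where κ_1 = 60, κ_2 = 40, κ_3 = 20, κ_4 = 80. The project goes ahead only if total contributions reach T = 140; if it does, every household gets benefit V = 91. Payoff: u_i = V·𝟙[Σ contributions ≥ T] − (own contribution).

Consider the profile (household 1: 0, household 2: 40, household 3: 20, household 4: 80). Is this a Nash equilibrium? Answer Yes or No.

Yes

Total = 140 ≥ 140: provided.
Household 1 (pledges 0, payoff 91): pledging 60 → total 200, payoff 31. No gain.
Household 2 (pledges 40, payoff 51): dropping to 0 → total 100, payoff 0. No gain.
Household 3 (pledges 20, payoff 71): dropping to 0 → total 120, payoff 0. No gain.
Household 4 (pledges 80, payoff 11): dropping to 0 → total 60, payoff 0. No gain.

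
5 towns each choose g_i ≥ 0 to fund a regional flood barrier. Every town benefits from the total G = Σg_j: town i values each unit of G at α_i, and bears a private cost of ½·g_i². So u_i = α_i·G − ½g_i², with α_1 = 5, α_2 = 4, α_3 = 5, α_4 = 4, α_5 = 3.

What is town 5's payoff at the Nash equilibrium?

Town i's FOC: ∂u_i/∂g_i = α_i − g_i = 0, so g_i* = α_i.
NE contributions = (5, 4, 5, 4, 3); G = 21.
u_5 = α_5·G − ½·(g_5)² = 3·21 − ½·3² = 58.5.

58.5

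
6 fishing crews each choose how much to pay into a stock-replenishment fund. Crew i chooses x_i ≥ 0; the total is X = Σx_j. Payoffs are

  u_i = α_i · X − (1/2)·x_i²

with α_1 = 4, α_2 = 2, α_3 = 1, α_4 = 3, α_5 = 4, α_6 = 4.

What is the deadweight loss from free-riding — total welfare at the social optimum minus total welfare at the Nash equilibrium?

Crew i's FOC: ∂u_i/∂x_i = α_i − x_i = 0, so x_i* = α_i.
NE contributions = (4, 2, 1, 3, 4, 4); X = 18.
W^NE = (Σα)·X − ½Σα_i² = 18² − ½·62 = 293.
Planner sets x_i = Σα_j = 18 for every i, so X^SO = 6·18 = 108.
W^SO = (Σα)·X^SO − ½·6·(Σα)² = (6/2)·18² = 972.
Deadweight loss = W^SO − W^NE = 679.

679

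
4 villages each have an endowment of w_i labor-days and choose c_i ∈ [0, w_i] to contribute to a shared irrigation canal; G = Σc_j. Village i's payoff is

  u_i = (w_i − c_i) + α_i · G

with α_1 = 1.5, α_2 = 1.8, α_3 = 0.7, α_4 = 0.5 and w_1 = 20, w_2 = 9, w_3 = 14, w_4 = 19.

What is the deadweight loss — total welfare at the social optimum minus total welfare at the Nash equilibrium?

∂u_i/∂c_i = α_i − 1, so village i contributes w_i if α_i > 1, else 0.
α_i > 1 for i ∈ {1, 2}; NE contributions (20, 9, 0, 0), G = 29.
W^NE = Σw_i − G^NE + (Σα_i)·G^NE = 62 + 3.5·29 = 163.5.
Planner: ∂(Σu_j)/∂c_i = Σα_j − 1 = 3.5 > 0, so everyone contributes w_i; G^SO = 62, W^SO = 62 + 3.5·62 = 279.
Deadweight loss = 115.5.

115.5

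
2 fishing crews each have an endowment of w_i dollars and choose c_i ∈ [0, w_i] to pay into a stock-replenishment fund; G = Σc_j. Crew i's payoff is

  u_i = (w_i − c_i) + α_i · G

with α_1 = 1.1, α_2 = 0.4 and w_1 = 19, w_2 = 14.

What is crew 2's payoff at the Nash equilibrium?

21.6

∂u_i/∂c_i = α_i − 1, so crew i contributes w_i if α_i > 1, else 0.
α_i > 1 for i ∈ {1}; NE contributions (19, 0), G = 19.
u_2 = (14 − 0) + 0.4·19 = 21.6.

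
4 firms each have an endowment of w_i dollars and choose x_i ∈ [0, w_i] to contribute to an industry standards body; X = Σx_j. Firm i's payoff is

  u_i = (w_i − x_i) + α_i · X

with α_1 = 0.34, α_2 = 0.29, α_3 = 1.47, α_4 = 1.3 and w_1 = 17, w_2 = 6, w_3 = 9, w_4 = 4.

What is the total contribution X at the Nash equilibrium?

13

∂u_i/∂x_i = α_i − 1, so firm i contributes w_i if α_i > 1, else 0.
α_i > 1 for i ∈ {3, 4}; NE contributions (0, 0, 9, 4), X = 13.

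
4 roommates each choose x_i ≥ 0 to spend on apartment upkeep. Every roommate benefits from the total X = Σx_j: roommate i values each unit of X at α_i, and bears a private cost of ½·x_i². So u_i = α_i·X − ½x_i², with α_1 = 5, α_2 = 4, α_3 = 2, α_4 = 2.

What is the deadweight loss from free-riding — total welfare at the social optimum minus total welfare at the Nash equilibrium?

Roommate i's FOC: ∂u_i/∂x_i = α_i − x_i = 0, so x_i* = α_i.
NE contributions = (5, 4, 2, 2); X = 13.
W^NE = (Σα)·X − ½Σα_i² = 13² − ½·49 = 144.5.
Planner sets x_i = Σα_j = 13 for every i, so X^SO = 4·13 = 52.
W^SO = (Σα)·X^SO − ½·4·(Σα)² = (4/2)·13² = 338.
Deadweight loss = W^SO − W^NE = 193.5.

193.5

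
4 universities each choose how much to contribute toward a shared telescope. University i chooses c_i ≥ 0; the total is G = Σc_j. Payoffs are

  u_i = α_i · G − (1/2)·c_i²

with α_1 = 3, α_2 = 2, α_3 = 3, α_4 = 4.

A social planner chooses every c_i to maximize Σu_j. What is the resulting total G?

Planner FOC: ∂(Σu_j)/∂c_i = (Σα_j) − c_i = 0, so c_i^SO = Σα_j = 12 for every i; G^SO = 48.

48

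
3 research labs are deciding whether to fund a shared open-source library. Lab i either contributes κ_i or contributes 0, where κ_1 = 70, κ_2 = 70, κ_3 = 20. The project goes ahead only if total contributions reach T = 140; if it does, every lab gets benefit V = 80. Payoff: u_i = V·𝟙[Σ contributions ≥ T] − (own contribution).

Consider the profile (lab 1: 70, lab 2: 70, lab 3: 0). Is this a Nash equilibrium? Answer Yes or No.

Total = 140 ≥ 140: provided.
Lab 1 (pledges 70, payoff 10): dropping to 0 → total 70, payoff 0. No gain.
Lab 2 (pledges 70, payoff 10): dropping to 0 → total 70, payoff 0. No gain.
Lab 3 (pledges 0, payoff 80): pledging 20 → total 160, payoff 60. No gain.

Yes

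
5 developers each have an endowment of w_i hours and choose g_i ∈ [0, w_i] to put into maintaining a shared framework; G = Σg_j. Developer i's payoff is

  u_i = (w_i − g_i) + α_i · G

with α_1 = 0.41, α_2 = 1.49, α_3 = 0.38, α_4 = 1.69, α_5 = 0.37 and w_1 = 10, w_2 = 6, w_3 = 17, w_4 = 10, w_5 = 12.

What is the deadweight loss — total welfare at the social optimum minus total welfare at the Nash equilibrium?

∂u_i/∂g_i = α_i − 1, so developer i contributes w_i if α_i > 1, else 0.
α_i > 1 for i ∈ {2, 4}; NE contributions (0, 6, 0, 10, 0), G = 16.
W^NE = Σw_i − G^NE + (Σα_i)·G^NE = 55 + 3.34·16 = 108.44.
Planner: ∂(Σu_j)/∂g_i = Σα_j − 1 = 3.34 > 0, so everyone contributes w_i; G^SO = 55, W^SO = 55 + 3.34·55 = 238.7.
Deadweight loss = 130.26.

130.26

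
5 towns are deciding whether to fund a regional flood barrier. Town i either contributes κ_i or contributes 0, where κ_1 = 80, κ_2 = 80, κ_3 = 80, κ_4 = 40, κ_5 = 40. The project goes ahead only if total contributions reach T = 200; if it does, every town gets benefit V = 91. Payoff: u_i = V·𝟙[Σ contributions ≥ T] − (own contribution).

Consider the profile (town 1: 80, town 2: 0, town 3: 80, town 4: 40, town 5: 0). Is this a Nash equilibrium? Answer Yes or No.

Yes

Total = 200 ≥ 200: provided.
Town 1 (pledges 80, payoff 11): dropping to 0 → total 120, payoff 0. No gain.
Town 2 (pledges 0, payoff 91): pledging 80 → total 280, payoff 11. No gain.
Town 3 (pledges 80, payoff 11): dropping to 0 → total 120, payoff 0. No gain.
Town 4 (pledges 40, payoff 51): dropping to 0 → total 160, payoff 0. No gain.
Town 5 (pledges 0, payoff 91): pledging 40 → total 240, payoff 51. No gain.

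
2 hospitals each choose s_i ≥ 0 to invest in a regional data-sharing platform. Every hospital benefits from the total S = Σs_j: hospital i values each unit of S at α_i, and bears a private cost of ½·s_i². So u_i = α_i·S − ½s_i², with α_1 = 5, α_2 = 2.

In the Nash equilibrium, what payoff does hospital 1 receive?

Hospital i's FOC: ∂u_i/∂s_i = α_i − s_i = 0, so s_i* = α_i.
NE contributions = (5, 2); S = 7.
u_1 = α_1·S − ½·(s_1)² = 5·7 − ½·5² = 22.5.

22.5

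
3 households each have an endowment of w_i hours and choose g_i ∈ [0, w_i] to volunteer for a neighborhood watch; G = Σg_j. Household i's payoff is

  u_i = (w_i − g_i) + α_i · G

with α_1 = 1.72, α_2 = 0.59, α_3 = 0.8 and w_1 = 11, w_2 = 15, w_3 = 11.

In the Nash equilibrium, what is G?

∂u_i/∂g_i = α_i − 1, so household i contributes w_i if α_i > 1, else 0.
α_i > 1 for i ∈ {1}; NE contributions (11, 0, 0), G = 11.

11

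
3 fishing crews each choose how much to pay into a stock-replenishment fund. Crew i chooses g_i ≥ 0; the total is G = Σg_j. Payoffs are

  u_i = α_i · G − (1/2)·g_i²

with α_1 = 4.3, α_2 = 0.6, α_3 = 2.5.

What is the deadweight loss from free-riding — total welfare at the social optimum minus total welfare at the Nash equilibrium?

39.93

Crew i's FOC: ∂u_i/∂g_i = α_i − g_i = 0, so g_i* = α_i.
NE contributions = (4.3, 0.6, 2.5); G = 7.4.
W^NE = (Σα)·G − ½Σα_i² = 7.4² − ½·25.1 = 42.21.
Planner sets g_i = Σα_j = 7.4 for every i, so G^SO = 3·7.4 = 22.2.
W^SO = (Σα)·G^SO − ½·3·(Σα)² = (3/2)·7.4² = 82.14.
Deadweight loss = W^SO − W^NE = 39.93.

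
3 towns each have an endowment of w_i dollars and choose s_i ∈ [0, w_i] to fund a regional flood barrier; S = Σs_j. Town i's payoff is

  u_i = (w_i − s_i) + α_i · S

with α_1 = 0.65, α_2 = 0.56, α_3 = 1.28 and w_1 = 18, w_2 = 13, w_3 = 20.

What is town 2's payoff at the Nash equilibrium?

24.2

∂u_i/∂s_i = α_i − 1, so town i contributes w_i if α_i > 1, else 0.
α_i > 1 for i ∈ {3}; NE contributions (0, 0, 20), S = 20.
u_2 = (13 − 0) + 0.56·20 = 24.2.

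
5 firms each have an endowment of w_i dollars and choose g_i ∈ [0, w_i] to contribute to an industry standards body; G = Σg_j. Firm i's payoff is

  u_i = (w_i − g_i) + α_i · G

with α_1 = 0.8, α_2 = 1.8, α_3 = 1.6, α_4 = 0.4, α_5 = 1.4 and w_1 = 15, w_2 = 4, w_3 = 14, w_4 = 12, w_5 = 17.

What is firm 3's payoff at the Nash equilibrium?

56

∂u_i/∂g_i = α_i − 1, so firm i contributes w_i if α_i > 1, else 0.
α_i > 1 for i ∈ {2, 3, 5}; NE contributions (0, 4, 14, 0, 17), G = 35.
u_3 = (14 − 14) + 1.6·35 = 56.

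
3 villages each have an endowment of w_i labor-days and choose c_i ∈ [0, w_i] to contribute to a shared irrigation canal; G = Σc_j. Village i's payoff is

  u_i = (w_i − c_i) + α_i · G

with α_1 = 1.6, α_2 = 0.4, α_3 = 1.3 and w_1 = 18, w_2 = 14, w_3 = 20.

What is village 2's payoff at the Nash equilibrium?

∂u_i/∂c_i = α_i − 1, so village i contributes w_i if α_i > 1, else 0.
α_i > 1 for i ∈ {1, 3}; NE contributions (18, 0, 20), G = 38.
u_2 = (14 − 0) + 0.4·38 = 29.2.

29.2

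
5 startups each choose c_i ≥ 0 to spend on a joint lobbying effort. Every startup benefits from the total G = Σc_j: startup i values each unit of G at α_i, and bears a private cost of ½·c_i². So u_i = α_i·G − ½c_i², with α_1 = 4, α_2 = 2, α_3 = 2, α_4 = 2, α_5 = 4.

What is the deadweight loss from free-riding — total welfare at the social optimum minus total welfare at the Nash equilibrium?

Startup i's FOC: ∂u_i/∂c_i = α_i − c_i = 0, so c_i* = α_i.
NE contributions = (4, 2, 2, 2, 4); G = 14.
W^NE = (Σα)·G − ½Σα_i² = 14² − ½·44 = 174.
Planner sets c_i = Σα_j = 14 for every i, so G^SO = 5·14 = 70.
W^SO = (Σα)·G^SO − ½·5·(Σα)² = (5/2)·14² = 490.
Deadweight loss = W^SO − W^NE = 316.

316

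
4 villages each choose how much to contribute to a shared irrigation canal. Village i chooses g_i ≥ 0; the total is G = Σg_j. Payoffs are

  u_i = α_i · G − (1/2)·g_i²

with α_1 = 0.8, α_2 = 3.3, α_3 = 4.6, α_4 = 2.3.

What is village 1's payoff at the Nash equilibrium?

Village i's FOC: ∂u_i/∂g_i = α_i − g_i = 0, so g_i* = α_i.
NE contributions = (0.8, 3.3, 4.6, 2.3); G = 11.
u_1 = α_1·G − ½·(g_1)² = 0.8·11 − ½·0.8² = 8.48.

8.48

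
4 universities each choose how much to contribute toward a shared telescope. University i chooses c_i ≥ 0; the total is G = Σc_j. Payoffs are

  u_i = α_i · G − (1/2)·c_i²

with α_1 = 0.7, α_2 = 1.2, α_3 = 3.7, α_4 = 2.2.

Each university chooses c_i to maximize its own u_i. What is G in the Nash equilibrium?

7.8

University i's FOC: ∂u_i/∂c_i = α_i − c_i = 0, so c_i* = α_i.
NE contributions = (0.7, 1.2, 3.7, 2.2); G = 7.8.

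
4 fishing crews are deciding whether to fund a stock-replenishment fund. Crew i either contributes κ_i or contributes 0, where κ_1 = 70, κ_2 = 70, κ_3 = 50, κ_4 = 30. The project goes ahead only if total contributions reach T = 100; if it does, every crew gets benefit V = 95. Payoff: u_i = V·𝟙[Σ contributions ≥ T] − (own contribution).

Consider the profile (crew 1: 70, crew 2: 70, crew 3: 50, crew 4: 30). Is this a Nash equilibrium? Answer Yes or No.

Total = 220 ≥ 100: provided.
Crew 1 (pledges 70, payoff 25): dropping to 0 → total 150, payoff 95. Profitable deviation.

No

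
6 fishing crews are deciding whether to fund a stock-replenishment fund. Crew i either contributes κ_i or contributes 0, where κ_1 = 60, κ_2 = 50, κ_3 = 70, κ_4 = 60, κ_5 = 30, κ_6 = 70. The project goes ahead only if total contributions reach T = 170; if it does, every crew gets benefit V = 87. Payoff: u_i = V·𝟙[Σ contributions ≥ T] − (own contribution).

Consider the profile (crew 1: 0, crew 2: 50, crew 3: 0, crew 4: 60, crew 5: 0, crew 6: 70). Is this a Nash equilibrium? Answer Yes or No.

Yes

Total = 180 ≥ 170: provided.
Crew 1 (pledges 0, payoff 87): pledging 60 → total 240, payoff 27. No gain.
Crew 2 (pledges 50, payoff 37): dropping to 0 → total 130, payoff 0. No gain.
Crew 3 (pledges 0, payoff 87): pledging 70 → total 250, payoff 17. No gain.
Crew 4 (pledges 60, payoff 27): dropping to 0 → total 120, payoff 0. No gain.
Crew 5 (pledges 0, payoff 87): pledging 30 → total 210, payoff 57. No gain.
Crew 6 (pledges 70, payoff 17): dropping to 0 → total 110, payoff 0. No gain.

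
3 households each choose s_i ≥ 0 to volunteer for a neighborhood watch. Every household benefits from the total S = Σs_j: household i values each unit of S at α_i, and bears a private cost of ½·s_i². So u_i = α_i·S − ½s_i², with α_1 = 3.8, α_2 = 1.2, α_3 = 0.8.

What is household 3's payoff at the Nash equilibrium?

Household i's FOC: ∂u_i/∂s_i = α_i − s_i = 0, so s_i* = α_i.
NE contributions = (3.8, 1.2, 0.8); S = 5.8.
u_3 = α_3·S − ½·(s_3)² = 0.8·5.8 − ½·0.8² = 4.32.

4.32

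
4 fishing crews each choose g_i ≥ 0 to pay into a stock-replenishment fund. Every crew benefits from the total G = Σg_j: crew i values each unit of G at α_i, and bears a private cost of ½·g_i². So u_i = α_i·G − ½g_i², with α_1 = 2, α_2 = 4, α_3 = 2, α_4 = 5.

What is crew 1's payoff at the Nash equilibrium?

Crew i's FOC: ∂u_i/∂g_i = α_i − g_i = 0, so g_i* = α_i.
NE contributions = (2, 4, 2, 5); G = 13.
u_1 = α_1·G − ½·(g_1)² = 2·13 − ½·2² = 24.

24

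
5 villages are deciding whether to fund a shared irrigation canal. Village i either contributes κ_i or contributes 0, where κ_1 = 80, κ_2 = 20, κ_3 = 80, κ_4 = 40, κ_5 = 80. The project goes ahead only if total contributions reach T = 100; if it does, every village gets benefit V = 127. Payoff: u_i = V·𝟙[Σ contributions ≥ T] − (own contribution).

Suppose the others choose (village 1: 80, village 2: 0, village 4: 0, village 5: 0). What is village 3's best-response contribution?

80

Others' total = 80. Contributing 80 brings total to 160 ≥ 100: gain V − κ_3 = 47.
Best response: 80.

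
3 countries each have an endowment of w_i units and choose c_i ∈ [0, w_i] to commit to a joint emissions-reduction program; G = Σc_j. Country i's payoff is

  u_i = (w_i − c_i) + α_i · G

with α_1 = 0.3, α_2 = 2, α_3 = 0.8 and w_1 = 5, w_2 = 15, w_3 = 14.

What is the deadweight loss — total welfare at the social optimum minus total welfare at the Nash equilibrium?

39.9

∂u_i/∂c_i = α_i − 1, so country i contributes w_i if α_i > 1, else 0.
α_i > 1 for i ∈ {2}; NE contributions (0, 15, 0), G = 15.
W^NE = Σw_i − G^NE + (Σα_i)·G^NE = 34 + 2.1·15 = 65.5.
Planner: ∂(Σu_j)/∂c_i = Σα_j − 1 = 2.1 > 0, so everyone contributes w_i; G^SO = 34, W^SO = 34 + 2.1·34 = 105.4.
Deadweight loss = 39.9.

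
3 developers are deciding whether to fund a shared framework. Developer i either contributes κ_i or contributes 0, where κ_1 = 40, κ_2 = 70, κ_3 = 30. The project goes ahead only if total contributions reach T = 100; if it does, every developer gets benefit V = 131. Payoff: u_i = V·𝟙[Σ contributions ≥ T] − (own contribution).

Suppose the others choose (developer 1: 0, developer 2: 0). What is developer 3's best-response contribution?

0

Others' total = 0. Even contributing 30 gives 30 < 100: no benefit either way.
Best response: 0.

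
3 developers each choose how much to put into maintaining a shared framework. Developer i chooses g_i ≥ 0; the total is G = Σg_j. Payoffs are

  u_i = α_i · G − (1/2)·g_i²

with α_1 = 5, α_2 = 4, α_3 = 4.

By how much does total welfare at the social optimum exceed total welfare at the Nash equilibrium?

Developer i's FOC: ∂u_i/∂g_i = α_i − g_i = 0, so g_i* = α_i.
NE contributions = (5, 4, 4); G = 13.
W^NE = (Σα)·G − ½Σα_i² = 13² − ½·57 = 140.5.
Planner sets g_i = Σα_j = 13 for every i, so G^SO = 3·13 = 39.
W^SO = (Σα)·G^SO − ½·3·(Σα)² = (3/2)·13² = 253.5.
Deadweight loss = W^SO − W^NE = 113.

113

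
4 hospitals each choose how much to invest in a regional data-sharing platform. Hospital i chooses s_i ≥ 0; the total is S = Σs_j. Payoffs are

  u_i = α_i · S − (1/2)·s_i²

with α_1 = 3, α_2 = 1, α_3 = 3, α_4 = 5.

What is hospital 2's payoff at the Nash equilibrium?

Hospital i's FOC: ∂u_i/∂s_i = α_i − s_i = 0, so s_i* = α_i.
NE contributions = (3, 1, 3, 5); S = 12.
u_2 = α_2·S − ½·(s_2)² = 1·12 − ½·1² = 11.5.

11.5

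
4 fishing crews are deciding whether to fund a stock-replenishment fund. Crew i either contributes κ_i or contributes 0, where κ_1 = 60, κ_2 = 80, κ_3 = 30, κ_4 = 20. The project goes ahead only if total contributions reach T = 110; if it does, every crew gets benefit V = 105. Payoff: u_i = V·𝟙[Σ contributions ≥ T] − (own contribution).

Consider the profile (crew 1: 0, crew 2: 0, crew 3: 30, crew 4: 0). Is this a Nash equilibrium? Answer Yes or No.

Total = 30 < 110: not provided.
Crew 1 (pledges 0, payoff 0): pledging 60 → total 90, payoff -60. No gain.
Crew 2 (pledges 0, payoff 0): pledging 80 → total 110, payoff 25. Profitable deviation.

No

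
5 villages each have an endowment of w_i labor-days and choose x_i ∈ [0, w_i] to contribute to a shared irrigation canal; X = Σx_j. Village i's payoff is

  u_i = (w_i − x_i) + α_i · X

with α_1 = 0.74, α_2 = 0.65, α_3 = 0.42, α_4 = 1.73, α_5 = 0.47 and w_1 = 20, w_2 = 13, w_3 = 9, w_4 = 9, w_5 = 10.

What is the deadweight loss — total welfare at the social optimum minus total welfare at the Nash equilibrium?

156.52

∂u_i/∂x_i = α_i − 1, so village i contributes w_i if α_i > 1, else 0.
α_i > 1 for i ∈ {4}; NE contributions (0, 0, 0, 9, 0), X = 9.
W^NE = Σw_i − X^NE + (Σα_i)·X^NE = 61 + 3.01·9 = 88.09.
Planner: ∂(Σu_j)/∂x_i = Σα_j − 1 = 3.01 > 0, so everyone contributes w_i; X^SO = 61, W^SO = 61 + 3.01·61 = 244.61.
Deadweight loss = 156.52.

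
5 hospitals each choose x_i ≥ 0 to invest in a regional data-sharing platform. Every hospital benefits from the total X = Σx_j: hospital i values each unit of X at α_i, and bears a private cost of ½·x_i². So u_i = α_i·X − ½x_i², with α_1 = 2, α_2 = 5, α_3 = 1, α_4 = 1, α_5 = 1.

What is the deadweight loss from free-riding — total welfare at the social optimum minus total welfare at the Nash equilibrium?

166

Hospital i's FOC: ∂u_i/∂x_i = α_i − x_i = 0, so x_i* = α_i.
NE contributions = (2, 5, 1, 1, 1); X = 10.
W^NE = (Σα)·X − ½Σα_i² = 10² − ½·32 = 84.
Planner sets x_i = Σα_j = 10 for every i, so X^SO = 5·10 = 50.
W^SO = (Σα)·X^SO − ½·5·(Σα)² = (5/2)·10² = 250.
Deadweight loss = W^SO − W^NE = 166.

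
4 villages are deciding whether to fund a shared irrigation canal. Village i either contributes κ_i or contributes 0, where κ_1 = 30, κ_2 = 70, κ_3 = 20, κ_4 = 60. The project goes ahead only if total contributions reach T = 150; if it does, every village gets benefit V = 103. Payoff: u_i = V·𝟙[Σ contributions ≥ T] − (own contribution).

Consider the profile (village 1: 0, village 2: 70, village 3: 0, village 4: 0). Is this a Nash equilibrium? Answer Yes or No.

No

Total = 70 < 150: not provided.
Village 1 (pledges 0, payoff 0): pledging 30 → total 100, payoff -30. No gain.
Village 2 (pledges 70, payoff -70): dropping to 0 → total 0, payoff 0. Profitable deviation.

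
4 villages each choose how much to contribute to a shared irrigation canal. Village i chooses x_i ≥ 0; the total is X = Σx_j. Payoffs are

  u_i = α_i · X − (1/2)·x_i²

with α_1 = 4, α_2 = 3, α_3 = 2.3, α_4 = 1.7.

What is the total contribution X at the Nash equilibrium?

Village i's FOC: ∂u_i/∂x_i = α_i − x_i = 0, so x_i* = α_i.
NE contributions = (4, 3, 2.3, 1.7); X = 11.

11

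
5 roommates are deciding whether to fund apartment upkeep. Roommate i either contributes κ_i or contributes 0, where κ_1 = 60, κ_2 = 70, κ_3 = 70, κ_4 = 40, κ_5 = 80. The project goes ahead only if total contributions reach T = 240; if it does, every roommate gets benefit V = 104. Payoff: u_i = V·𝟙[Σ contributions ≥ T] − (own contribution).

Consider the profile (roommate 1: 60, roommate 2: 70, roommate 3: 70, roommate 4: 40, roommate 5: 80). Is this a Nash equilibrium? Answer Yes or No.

Total = 320 ≥ 240: provided.
Roommate 1 (pledges 60, payoff 44): dropping to 0 → total 260, payoff 104. Profitable deviation.

No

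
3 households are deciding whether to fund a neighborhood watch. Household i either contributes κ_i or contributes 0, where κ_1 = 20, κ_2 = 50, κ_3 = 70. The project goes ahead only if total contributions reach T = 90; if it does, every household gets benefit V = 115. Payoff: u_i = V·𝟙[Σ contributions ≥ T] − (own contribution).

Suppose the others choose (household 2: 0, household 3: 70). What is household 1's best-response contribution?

Others' total = 70. Contributing 20 brings total to 90 ≥ 90: gain V − κ_1 = 95.
Best response: 20.

20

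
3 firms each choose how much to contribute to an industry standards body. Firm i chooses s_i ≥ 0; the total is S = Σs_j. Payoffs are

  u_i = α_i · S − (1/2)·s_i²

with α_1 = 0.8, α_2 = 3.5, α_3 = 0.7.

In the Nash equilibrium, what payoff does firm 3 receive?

3.255

Firm i's FOC: ∂u_i/∂s_i = α_i − s_i = 0, so s_i* = α_i.
NE contributions = (0.8, 3.5, 0.7); S = 5.
u_3 = α_3·S − ½·(s_3)² = 0.7·5 − ½·0.7² = 3.255.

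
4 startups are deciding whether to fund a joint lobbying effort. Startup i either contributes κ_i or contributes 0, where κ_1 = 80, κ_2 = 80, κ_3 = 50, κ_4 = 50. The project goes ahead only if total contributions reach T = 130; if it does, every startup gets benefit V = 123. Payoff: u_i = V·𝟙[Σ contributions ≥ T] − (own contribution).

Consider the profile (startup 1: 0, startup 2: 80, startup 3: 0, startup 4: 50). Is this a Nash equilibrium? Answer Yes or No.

Total = 130 ≥ 130: provided.
Startup 1 (pledges 0, payoff 123): pledging 80 → total 210, payoff 43. No gain.
Startup 2 (pledges 80, payoff 43): dropping to 0 → total 50, payoff 0. No gain.
Startup 3 (pledges 0, payoff 123): pledging 50 → total 180, payoff 73. No gain.
Startup 4 (pledges 50, payoff 73): dropping to 0 → total 80, payoff 0. No gain.

Yes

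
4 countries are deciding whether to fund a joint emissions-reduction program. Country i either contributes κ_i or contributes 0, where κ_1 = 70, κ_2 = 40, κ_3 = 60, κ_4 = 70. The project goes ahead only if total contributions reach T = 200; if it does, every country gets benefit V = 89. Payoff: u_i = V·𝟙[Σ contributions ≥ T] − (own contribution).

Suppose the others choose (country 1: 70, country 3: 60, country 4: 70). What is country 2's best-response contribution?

0

Others' total = 200 ≥ 200; contributing adds cost 40 for no extra benefit.
Best response: 0.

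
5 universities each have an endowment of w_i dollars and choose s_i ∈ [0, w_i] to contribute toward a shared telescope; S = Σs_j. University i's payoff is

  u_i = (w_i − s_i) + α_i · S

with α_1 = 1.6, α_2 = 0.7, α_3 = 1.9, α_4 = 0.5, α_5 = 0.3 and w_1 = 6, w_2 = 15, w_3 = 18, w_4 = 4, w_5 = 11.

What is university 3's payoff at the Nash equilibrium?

45.6

∂u_i/∂s_i = α_i − 1, so university i contributes w_i if α_i > 1, else 0.
α_i > 1 for i ∈ {1, 3}; NE contributions (6, 0, 18, 0, 0), S = 24.
u_3 = (18 − 18) + 1.9·24 = 45.6.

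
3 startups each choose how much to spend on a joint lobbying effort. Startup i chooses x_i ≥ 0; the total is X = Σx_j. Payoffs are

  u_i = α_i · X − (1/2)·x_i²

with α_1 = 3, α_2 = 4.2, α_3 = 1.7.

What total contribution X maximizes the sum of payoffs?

26.7

Planner FOC: ∂(Σu_j)/∂x_i = (Σα_j) − x_i = 0, so x_i^SO = Σα_j = 8.9 for every i; X^SO = 26.7.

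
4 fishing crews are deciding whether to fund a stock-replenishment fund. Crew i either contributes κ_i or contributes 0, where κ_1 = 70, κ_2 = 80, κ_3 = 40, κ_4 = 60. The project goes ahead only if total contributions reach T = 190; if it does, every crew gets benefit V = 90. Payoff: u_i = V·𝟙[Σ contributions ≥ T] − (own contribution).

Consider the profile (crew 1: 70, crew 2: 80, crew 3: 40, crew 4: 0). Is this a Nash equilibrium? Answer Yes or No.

Yes

Total = 190 ≥ 190: provided.
Crew 1 (pledges 70, payoff 20): dropping to 0 → total 120, payoff 0. No gain.
Crew 2 (pledges 80, payoff 10): dropping to 0 → total 110, payoff 0. No gain.
Crew 3 (pledges 40, payoff 50): dropping to 0 → total 150, payoff 0. No gain.
Crew 4 (pledges 0, payoff 90): pledging 60 → total 250, payoff 30. No gain.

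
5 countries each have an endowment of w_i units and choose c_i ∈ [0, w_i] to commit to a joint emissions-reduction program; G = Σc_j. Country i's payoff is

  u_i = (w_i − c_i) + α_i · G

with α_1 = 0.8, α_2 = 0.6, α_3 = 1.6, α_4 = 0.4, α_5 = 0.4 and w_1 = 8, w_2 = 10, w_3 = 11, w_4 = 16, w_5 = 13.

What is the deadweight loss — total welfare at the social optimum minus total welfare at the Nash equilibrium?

131.6

∂u_i/∂c_i = α_i − 1, so country i contributes w_i if α_i > 1, else 0.
α_i > 1 for i ∈ {3}; NE contributions (0, 0, 11, 0, 0), G = 11.
W^NE = Σw_i − G^NE + (Σα_i)·G^NE = 58 + 2.8·11 = 88.8.
Planner: ∂(Σu_j)/∂c_i = Σα_j − 1 = 2.8 > 0, so everyone contributes w_i; G^SO = 58, W^SO = 58 + 2.8·58 = 220.4.
Deadweight loss = 131.6.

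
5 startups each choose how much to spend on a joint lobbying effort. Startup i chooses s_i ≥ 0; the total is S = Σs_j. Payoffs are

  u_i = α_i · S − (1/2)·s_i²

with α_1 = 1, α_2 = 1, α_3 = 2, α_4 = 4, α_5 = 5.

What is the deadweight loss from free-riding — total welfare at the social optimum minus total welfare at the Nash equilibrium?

Startup i's FOC: ∂u_i/∂s_i = α_i − s_i = 0, so s_i* = α_i.
NE contributions = (1, 1, 2, 4, 5); S = 13.
W^NE = (Σα)·S − ½Σα_i² = 13² − ½·47 = 145.5.
Planner sets s_i = Σα_j = 13 for every i, so S^SO = 5·13 = 65.
W^SO = (Σα)·S^SO − ½·5·(Σα)² = (5/2)·13² = 422.5.
Deadweight loss = W^SO − W^NE = 277.

277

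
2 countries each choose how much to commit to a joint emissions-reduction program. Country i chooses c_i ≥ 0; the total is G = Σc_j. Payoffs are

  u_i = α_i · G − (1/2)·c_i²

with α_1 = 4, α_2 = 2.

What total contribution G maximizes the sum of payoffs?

Planner FOC: ∂(Σu_j)/∂c_i = (Σα_j) − c_i = 0, so c_i^SO = Σα_j = 6 for every i; G^SO = 12.

12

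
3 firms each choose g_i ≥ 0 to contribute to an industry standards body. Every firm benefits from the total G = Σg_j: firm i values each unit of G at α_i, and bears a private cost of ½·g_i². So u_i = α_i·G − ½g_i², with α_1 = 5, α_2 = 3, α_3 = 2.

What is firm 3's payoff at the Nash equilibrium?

18

Firm i's FOC: ∂u_i/∂g_i = α_i − g_i = 0, so g_i* = α_i.
NE contributions = (5, 3, 2); G = 10.
u_3 = α_3·G − ½·(g_3)² = 2·10 − ½·2² = 18.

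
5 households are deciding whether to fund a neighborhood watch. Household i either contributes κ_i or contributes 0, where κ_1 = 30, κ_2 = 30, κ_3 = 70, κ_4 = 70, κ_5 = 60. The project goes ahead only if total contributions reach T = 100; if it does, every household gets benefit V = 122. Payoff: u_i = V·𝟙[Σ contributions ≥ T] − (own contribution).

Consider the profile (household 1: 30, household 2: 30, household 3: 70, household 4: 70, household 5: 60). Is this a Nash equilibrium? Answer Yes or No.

No

Total = 260 ≥ 100: provided.
Household 1 (pledges 30, payoff 92): dropping to 0 → total 230, payoff 122. Profitable deviation.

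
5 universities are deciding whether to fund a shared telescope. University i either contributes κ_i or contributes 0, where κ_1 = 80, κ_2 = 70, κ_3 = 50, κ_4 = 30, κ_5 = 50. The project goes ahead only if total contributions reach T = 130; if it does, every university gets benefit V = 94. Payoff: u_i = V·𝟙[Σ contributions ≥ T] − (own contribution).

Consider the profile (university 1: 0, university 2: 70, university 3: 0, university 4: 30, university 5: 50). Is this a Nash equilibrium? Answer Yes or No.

Yes

Total = 150 ≥ 130: provided.
University 1 (pledges 0, payoff 94): pledging 80 → total 230, payoff 14. No gain.
University 2 (pledges 70, payoff 24): dropping to 0 → total 80, payoff 0. No gain.
University 3 (pledges 0, payoff 94): pledging 50 → total 200, payoff 44. No gain.
University 4 (pledges 30, payoff 64): dropping to 0 → total 120, payoff 0. No gain.
University 5 (pledges 50, payoff 44): dropping to 0 → total 100, payoff 0. No gain.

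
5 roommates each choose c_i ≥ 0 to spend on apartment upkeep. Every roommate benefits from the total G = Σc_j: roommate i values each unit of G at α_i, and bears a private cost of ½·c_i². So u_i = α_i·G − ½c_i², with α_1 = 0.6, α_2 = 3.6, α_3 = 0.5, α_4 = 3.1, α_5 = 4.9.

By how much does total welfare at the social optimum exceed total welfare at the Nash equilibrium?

Roommate i's FOC: ∂u_i/∂c_i = α_i − c_i = 0, so c_i* = α_i.
NE contributions = (0.6, 3.6, 0.5, 3.1, 4.9); G = 12.7.
W^NE = (Σα)·G − ½Σα_i² = 12.7² − ½·47.19 = 137.695.
Planner sets c_i = Σα_j = 12.7 for every i, so G^SO = 5·12.7 = 63.5.
W^SO = (Σα)·G^SO − ½·5·(Σα)² = (5/2)·12.7² = 403.225.
Deadweight loss = W^SO − W^NE = 265.53.

265.53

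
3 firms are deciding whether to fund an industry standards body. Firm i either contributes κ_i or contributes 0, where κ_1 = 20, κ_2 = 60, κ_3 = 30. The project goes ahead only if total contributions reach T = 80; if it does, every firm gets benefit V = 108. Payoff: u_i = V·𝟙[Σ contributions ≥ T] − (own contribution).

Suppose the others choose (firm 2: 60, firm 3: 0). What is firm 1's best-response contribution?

20

Others' total = 60. Contributing 20 brings total to 80 ≥ 80: gain V − κ_1 = 88.
Best response: 20.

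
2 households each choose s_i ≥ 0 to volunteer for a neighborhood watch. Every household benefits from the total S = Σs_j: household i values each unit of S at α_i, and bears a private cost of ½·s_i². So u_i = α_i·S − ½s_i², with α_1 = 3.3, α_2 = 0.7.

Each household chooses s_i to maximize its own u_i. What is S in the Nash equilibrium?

4

Household i's FOC: ∂u_i/∂s_i = α_i − s_i = 0, so s_i* = α_i.
NE contributions = (3.3, 0.7); S = 4.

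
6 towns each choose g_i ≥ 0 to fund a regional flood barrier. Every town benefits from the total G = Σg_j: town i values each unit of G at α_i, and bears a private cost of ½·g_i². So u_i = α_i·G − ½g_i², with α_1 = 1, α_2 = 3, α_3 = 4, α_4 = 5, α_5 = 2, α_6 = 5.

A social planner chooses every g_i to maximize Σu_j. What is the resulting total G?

120

Planner FOC: ∂(Σu_j)/∂g_i = (Σα_j) − g_i = 0, so g_i^SO = Σα_j = 20 for every i; G^SO = 120.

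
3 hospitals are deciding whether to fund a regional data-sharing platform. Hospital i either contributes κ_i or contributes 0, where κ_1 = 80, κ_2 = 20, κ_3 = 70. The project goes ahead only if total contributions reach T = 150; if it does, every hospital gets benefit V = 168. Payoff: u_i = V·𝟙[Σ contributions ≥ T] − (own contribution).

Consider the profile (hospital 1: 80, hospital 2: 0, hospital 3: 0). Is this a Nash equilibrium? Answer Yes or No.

Total = 80 < 150: not provided.
Hospital 1 (pledges 80, payoff -80): dropping to 0 → total 0, payoff 0. Profitable deviation.

No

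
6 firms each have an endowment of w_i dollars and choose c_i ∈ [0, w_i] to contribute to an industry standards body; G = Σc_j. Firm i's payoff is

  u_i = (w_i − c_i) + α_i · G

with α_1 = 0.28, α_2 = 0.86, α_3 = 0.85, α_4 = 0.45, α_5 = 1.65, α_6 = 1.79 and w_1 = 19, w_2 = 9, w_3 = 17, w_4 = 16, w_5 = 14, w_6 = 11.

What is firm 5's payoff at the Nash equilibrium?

41.25

∂u_i/∂c_i = α_i − 1, so firm i contributes w_i if α_i > 1, else 0.
α_i > 1 for i ∈ {5, 6}; NE contributions (0, 0, 0, 0, 14, 11), G = 25.
u_5 = (14 − 14) + 1.65·25 = 41.25.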